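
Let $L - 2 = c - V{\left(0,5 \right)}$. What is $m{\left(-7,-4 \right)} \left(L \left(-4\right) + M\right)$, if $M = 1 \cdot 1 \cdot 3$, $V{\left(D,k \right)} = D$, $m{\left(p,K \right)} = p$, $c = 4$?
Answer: $147$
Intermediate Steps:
$M = 3$ ($M = 1 \cdot 3 = 3$)
$L = 6$ ($L = 2 + \left(4 - 0\right) = 2 + \left(4 + 0\right) = 2 + 4 = 6$)
$m{\left(-7,-4 \right)} \left(L \left(-4\right) + M\right) = - 7 \left(6 \left(-4\right) + 3\right) = - 7 \left(-24 + 3\right) = \left(-7\right) \left(-21\right) = 147$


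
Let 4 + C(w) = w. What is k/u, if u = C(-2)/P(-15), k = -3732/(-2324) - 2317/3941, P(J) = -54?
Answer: 2996712/327103 ≈ 9.1614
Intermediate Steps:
C(w) = -4 + w
k = 332968/327103 (k = -3732*(-1/2324) - 2317*1/3941 = 933/581 - 331/563 = 332968/327103 ≈ 1.0179)
u = ⅑ (u = (-4 - 2)/(-54) = -6*(-1/54) = ⅑ ≈ 0.11111)
k/u = 332968/(327103*(⅑)) = (332968/327103)*9 = 2996712/327103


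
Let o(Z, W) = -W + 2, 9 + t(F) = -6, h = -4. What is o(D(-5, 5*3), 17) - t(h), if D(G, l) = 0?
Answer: 0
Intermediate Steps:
t(F) = -15 (t(F) = -9 - 6 = -15)
o(Z, W) = 2 - W
o(D(-5, 5*3), 17) - t(h) = (2 - 1*17) - 1*(-15) = (2 - 17) + 15 = -15 + 15 = 0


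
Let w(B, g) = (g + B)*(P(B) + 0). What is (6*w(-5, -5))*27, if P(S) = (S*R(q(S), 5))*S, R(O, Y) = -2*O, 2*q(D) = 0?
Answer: 0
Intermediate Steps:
q(D) = 0 (q(D) = (½)*0 = 0)
P(S) = 0 (P(S) = (S*(-2*0))*S = (S*0)*S = 0*S = 0)
w(B, g) = 0 (w(B, g) = (g + B)*(0 + 0) = (B + g)*0 = 0)
(6*w(-5, -5))*27 = (6*0)*27 = 0*27 = 0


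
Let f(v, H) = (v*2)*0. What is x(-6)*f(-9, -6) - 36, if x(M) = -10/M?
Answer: -36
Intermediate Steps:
f(v, H) = 0 (f(v, H) = (2*v)*0 = 0)
x(-6)*f(-9, -6) - 36 = -10/(-6)*0 - 36 = -10*(-⅙)*0 - 36 = (5/3)*0 - 36 = 0 - 36 = -36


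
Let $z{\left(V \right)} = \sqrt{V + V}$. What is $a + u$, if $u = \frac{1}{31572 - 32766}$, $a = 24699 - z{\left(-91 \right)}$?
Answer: $\frac{29490605}{1194} - i \sqrt{182} \approx 24699.0 - 13.491 i$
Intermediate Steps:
$z{\left(V \right)} = \sqrt{2} \sqrt{V}$ ($z{\left(V \right)} = \sqrt{2 V} = \sqrt{2} \sqrt{V}$)
$a = 24699 - i \sqrt{182}$ ($a = 24699 - \sqrt{2} \sqrt{-91} = 24699 - \sqrt{2} i \sqrt{91} = 24699 - i \sqrt{182} \approx 24699.0 - 13.491 i$)
$u = - \frac{1}{1194}$ ($u = \frac{1}{31572 - 32766} = \frac{1}{-1194} = - \frac{1}{1194} \approx -0.00083752$)
$a + u = \left(24699 - i \sqrt{182}\right) - \frac{1}{1194} = \frac{29490605}{1194} - i \sqrt{182}$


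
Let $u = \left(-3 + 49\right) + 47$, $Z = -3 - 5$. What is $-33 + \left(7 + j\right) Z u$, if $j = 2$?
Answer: $-6729$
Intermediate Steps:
$Z = -8$
$u = 93$ ($u = 46 + 47 = 93$)
$-33 + \left(7 + j\right) Z u = -33 + \left(7 + 2\right) \left(-8\right) 93 = -33 + 9 \left(-8\right) 93 = -33 - 6696 = -6729$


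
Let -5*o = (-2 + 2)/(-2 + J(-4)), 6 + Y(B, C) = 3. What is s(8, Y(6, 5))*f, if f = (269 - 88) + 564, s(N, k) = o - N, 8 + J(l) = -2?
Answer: -5960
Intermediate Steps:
Y(B, C) = -3 (Y(B, C) = -6 + 3 = -3)
J(l) = -10 (J(l) = -8 - 2 = -10)
o = 0 (o = -(-2 + 2)/(5*(-2 - 10)) = -0/(-12) = -0*(-1)/12 = -⅕*0 = 0)
s(N, k) = -N (s(N, k) = 0 - N = -N)
f = 745 (f = 181 + 564 = 745)
s(8, Y(6, 5))*f = -1*8*745 = -8*745 = -5960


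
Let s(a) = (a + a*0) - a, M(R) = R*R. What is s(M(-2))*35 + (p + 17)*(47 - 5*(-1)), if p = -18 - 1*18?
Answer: -988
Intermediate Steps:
p = -36 (p = -18 - 18 = -36)
M(R) = R²
s(a) = 0 (s(a) = (a + 0) - a = a - a = 0)
s(M(-2))*35 + (p + 17)*(47 - 5*(-1)) = 0*35 + (-36 + 17)*(47 - 5*(-1)) = 0 - 19*(47 + 5) = 0 - 19*52 = 0 - 988 = -988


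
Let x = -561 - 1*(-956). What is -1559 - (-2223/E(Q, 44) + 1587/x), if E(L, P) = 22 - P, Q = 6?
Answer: -14460709/8690 ≈ -1664.1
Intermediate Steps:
x = 395 (x = -561 + 956 = 395)
-1559 - (-2223/E(Q, 44) + 1587/x) = -1559 - (-2223/(22 - 1*44) + 1587/395) = -1559 - (-2223/(22 - 44) + 1587*(1/395)) = -1559 - (-2223/(-22) + 1587/395) = -1559 - (-2223*(-1/22) + 1587/395) = -1559 - (2223/22 + 1587/395) = -1559 - 1*912999/8690 = -1559 - 912999/8690 = -14460709/8690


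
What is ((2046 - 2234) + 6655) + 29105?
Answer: 35572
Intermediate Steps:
((2046 - 2234) + 6655) + 29105 = (-188 + 6655) + 29105 = 6467 + 29105 = 35572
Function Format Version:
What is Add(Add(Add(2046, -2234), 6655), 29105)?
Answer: 35572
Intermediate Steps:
Add(Add(Add(2046, -2234), 6655), 29105) = Add(Add(-188, 6655), 29105) = Add(6467, 29105) = 35572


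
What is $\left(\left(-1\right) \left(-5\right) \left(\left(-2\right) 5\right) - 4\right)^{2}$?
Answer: $2916$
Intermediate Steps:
$\left(\left(-1\right) \left(-5\right) \left(\left(-2\right) 5\right) - 4\right)^{2} = \left(5 \left(-10\right) - 4\right)^{2} = \left(-50 - 4\right)^{2} = \left(-54\right)^{2} = 2916$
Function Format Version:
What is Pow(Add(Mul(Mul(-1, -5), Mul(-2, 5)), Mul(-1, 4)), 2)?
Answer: 2916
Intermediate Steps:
Pow(Add(Mul(Mul(-1, -5), Mul(-2, 5)), Mul(-1, 4)), 2) = Pow(Add(Mul(5, -10), -4), 2) = Pow(Add(-50, -4), 2) = Pow(-54, 2) = 2916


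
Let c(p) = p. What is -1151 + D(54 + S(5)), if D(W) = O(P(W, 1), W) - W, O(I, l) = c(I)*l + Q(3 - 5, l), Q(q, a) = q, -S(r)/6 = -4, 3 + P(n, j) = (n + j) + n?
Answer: 10781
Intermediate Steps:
P(n, j) = -3 + j + 2*n (P(n, j) = -3 + ((n + j) + n) = -3 + ((j + n) + n) = -3 + (j + 2*n) = -3 + j + 2*n)
S(r) = 24 (S(r) = -6*(-4) = 24)
O(I, l) = -2 + I*l (O(I, l) = I*l + (3 - 5) = I*l - 2 = -2 + I*l)
D(W) = -2 - W + W*(-2 + 2*W) (D(W) = (-2 + (-3 + 1 + 2*W)*W) - W = (-2 + (-2 + 2*W)*W) - W = (-2 + W*(-2 + 2*W)) - W = -2 - W + W*(-2 + 2*W))
-1151 + D(54 + S(5)) = -1151 + (-2 - (54 + 24) + 2*(54 + 24)*(-1 + (54 + 24))) = -1151 + (-2 - 1*78 + 2*78*(-1 + 78)) = -1151 + (-2 - 78 + 2*78*77) = -1151 + (-2 - 78 + 12012) = -1151 + 11932 = 10781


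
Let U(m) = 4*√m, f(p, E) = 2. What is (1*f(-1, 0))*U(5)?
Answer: 8*√5 ≈ 17.889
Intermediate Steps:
(1*f(-1, 0))*U(5) = (1*2)*(4*√5) = 2*(4*√5) = 8*√5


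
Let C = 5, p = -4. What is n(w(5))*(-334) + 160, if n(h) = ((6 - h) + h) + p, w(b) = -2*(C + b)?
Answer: -508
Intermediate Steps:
w(b) = -10 - 2*b (w(b) = -2*(5 + b) = -10 - 2*b)
n(h) = 2 (n(h) = ((6 - h) + h) - 4 = 6 - 4 = 2)
n(w(5))*(-334) + 160 = 2*(-334) + 160 = -668 + 160 = -508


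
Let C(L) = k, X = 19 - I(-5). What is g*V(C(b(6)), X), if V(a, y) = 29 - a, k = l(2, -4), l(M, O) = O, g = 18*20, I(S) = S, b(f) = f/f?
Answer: 11880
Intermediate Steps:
b(f) = 1
g = 360
X = 24 (X = 19 - 1*(-5) = 19 + 5 = 24)
k = -4
C(L) = -4
g*V(C(b(6)), X) = 360*(29 - 1*(-4)) = 360*(29 + 4) = 360*33 = 11880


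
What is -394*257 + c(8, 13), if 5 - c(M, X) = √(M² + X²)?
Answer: -101253 - √233 ≈ -1.0127e+5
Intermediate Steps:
c(M, X) = 5 - √(M² + X²)
-394*257 + c(8, 13) = -394*257 + (5 - √(8² + 13²)) = -101258 + (5 - √(64 + 169)) = -101258 + (5 - √233) = -101253 - √233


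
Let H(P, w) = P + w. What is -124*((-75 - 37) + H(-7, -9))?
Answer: 15872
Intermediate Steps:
-124*((-75 - 37) + H(-7, -9)) = -124*((-75 - 37) + (-7 - 9)) = -124*(-112 - 16) = -124*(-128) = 15872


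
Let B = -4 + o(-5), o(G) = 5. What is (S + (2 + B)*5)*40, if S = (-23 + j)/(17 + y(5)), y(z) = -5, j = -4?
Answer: 510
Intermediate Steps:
B = 1 (B = -4 + 5 = 1)
S = -9/4 (S = (-23 - 4)/(17 - 5) = -27/12 = -27*1/12 = -9/4 ≈ -2.2500)
(S + (2 + B)*5)*40 = (-9/4 + (2 + 1)*5)*40 = (-9/4 + 3*5)*40 = (-9/4 + 15)*40 = (51/4)*40 = 510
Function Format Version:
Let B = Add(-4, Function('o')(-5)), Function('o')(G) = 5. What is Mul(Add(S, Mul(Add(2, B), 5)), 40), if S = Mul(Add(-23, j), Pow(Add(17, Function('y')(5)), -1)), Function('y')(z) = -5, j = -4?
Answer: 510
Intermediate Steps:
B = 1 (B = Add(-4, 5) = 1)
S = Rational(-9, 4) (S = Mul(Add(-23, -4), Pow(Add(17, -5), -1)) = Mul(-27, Pow(12, -1)) = Mul(-27, Rational(1, 12)) = Rational(-9, 4) ≈ -2.2500)
Mul(Add(S, Mul(Add(2, B), 5)), 40) = Mul(Add(Rational(-9, 4), Mul(Add(2, 1), 5)), 40) = Mul(Add(Rational(-9, 4), Mul(3, 5)), 40) = Mul(Add(Rational(-9, 4), 15), 40) = Mul(Rational(51, 4), 40) = 510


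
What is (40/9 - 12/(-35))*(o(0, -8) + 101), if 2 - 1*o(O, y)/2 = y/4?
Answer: 164372/315 ≈ 521.82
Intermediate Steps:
o(O, y) = 4 - y/2 (o(O, y) = 4 - 2*y/4 = 4 - y/2)
(40/9 - 12/(-35))*(o(0, -8) + 101) = (40/9 - 12/(-35))*((4 - ½*(-8)) + 101) = (40*(⅑) - 12*(-1/35))*((4 + 4) + 101) = (40/9 + 12/35)*(8 + 101) = (1508/315)*109 = 164372/315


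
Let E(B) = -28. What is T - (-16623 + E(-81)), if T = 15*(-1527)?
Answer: -6254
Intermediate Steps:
T = -22905
T - (-16623 + E(-81)) = -22905 - (-16623 - 28) = -22905 - 1*(-16651) = -22905 + 16651 = -6254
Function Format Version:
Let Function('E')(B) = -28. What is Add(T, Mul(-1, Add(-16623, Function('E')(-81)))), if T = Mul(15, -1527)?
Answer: -6254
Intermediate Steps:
T = -22905
Add(T, Mul(-1, Add(-16623, Function('E')(-81)))) = Add(-22905, Mul(-1, Add(-16623, -28))) = Add(-22905, Mul(-1, -16651)) = Add(-22905, 16651) = -6254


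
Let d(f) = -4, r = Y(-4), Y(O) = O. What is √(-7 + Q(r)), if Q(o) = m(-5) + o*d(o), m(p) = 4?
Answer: √13 ≈ 3.6056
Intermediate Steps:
r = -4
Q(o) = 4 - 4*o (Q(o) = 4 + o*(-4) = 4 - 4*o)
√(-7 + Q(r)) = √(-7 + (4 - 4*(-4))) = √(-7 + (4 + 16)) = √(-7 + 20) = √13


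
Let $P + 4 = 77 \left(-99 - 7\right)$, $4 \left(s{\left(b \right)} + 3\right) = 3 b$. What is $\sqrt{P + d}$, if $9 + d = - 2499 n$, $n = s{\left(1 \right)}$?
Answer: $\frac{i \sqrt{10209}}{2} \approx 50.52 i$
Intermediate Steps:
$s{\left(b \right)} = -3 + \frac{3 b}{4}$
$n = - \frac{9}{4}$ ($n = -3 + \frac{3}{4} \cdot 1 = -3 + \frac{3}{4} = - \frac{9}{4} \approx -2.25$)
$d = \frac{22455}{4}$ ($d = -9 - - \frac{22491}{4} = -9 + \frac{22491}{4} = \frac{22455}{4} \approx 5613.8$)
$P = -8166$ ($P = -4 + 77 \left(-99 - 7\right) = -4 + 77 \left(-106\right) = -4 - 8162 = -8166$)
$\sqrt{P + d} = \sqrt{-8166 + \frac{22455}{4}} = \sqrt{- \frac{10209}{4}} = \frac{i \sqrt{10209}}{2}$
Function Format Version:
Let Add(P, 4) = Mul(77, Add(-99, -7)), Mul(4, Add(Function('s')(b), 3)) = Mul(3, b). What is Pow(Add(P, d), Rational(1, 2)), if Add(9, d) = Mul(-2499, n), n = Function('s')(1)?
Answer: Mul(Rational(1, 2), I, Pow(10209, Rational(1, 2))) ≈ Mul(50.520, I)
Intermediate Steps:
Function('s')(b) = Add(-3, Mul(Rational(3, 4), b)) (Function('s')(b) = Add(-3, Mul(Rational(1, 4), Mul(3, b))) = Add(-3, Mul(Rational(3, 4), b)))
n = Rational(-9, 4) (n = Add(-3, Mul(Rational(3, 4), 1)) = Add(-3, Rational(3, 4)) = Rational(-9, 4) ≈ -2.2500)
d = Rational(22455, 4) (d = Add(-9, Mul(-2499, Rational(-9, 4))) = Add(-9, Rational(22491, 4)) = Rational(22455, 4) ≈ 5613.8)
P = -8166 (P = Add(-4, Mul(77, Add(-99, -7))) = Add(-4, Mul(77, -106)) = Add(-4, -8162) = -8166)
Pow(Add(P, d), Rational(1, 2)) = Pow(Add(-8166, Rational(22455, 4)), Rational(1, 2)) = Pow(Rational(-10209, 4), Rational(1, 2)) = Mul(Rational(1, 2), I, Pow(10209, Rational(1, 2)))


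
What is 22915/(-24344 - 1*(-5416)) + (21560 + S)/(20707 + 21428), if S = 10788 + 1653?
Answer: -321952597/797531280 ≈ -0.40369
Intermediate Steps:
S = 12441
22915/(-24344 - 1*(-5416)) + (21560 + S)/(20707 + 21428) = 22915/(-24344 - 1*(-5416)) + (21560 + 12441)/(20707 + 21428) = 22915/(-24344 + 5416) + 34001/42135 = 22915/(-18928) + 34001*(1/42135) = 22915*(-1/18928) + 34001/42135 = -22915/18928 + 34001/42135 = -321952597/797531280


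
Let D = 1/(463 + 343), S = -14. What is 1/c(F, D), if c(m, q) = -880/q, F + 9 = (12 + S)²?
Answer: -1/709280 ≈ -1.4099e-6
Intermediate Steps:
F = -5 (F = -9 + (12 - 14)² = -9 + (-2)² = -9 + 4 = -5)
D = 1/806 ≈ 0.0012407
1/c(F, D) = 1/(-880/1/806) = 1/(-880*806) = 1/(-709280) = -1/709280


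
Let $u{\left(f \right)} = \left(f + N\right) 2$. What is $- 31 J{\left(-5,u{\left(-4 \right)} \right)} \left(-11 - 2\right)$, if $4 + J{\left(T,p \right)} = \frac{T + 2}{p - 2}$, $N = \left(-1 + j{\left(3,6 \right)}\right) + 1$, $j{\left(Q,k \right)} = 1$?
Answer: $- \frac{11687}{8} \approx -1460.9$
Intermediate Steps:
$N = 1$ ($N = \left(-1 + 1\right) + 1 = 0 + 1 = 1$)
$u{\left(f \right)} = 2 + 2 f$ ($u{\left(f \right)} = \left(f + 1\right) 2 = \left(1 + f\right) 2 = 2 + 2 f$)
$J{\left(T,p \right)} = -4 + \frac{2 + T}{-2 + p}$ ($J{\left(T,p \right)} = -4 + \frac{T + 2}{p - 2} = -4 + \frac{2 + T}{-2 + p}$)
$- 31 J{\left(-5,u{\left(-4 \right)} \right)} \left(-11 - 2\right) = - 31 \frac{10 - 5 - 4 \left(2 + 2 \left(-4\right)\right)}{-2 + \left(2 + 2 \left(-4\right)\right)} \left(-11 - 2\right) = - 31 \frac{10 - 5 - 4 \left(2 - 8\right)}{-2 + \left(2 - 8\right)} \left(-11 - 2\right) = - 31 \frac{10 - 5 - -24}{-2 - 6} \left(-13\right) = - 31 \frac{10 - 5 + 24}{-8} \left(-13\right) = - 31 \left(\left(- \frac{1}{8}\right) 29\right) \left(-13\right) = \left(-31\right) \left(- \frac{29}{8}\right) \left(-13\right) = \frac{899}{8} \left(-13\right) = - \frac{11687}{8}$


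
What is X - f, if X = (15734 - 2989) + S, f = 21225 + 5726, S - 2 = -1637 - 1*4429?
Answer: -20270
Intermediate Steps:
S = -6064 (S = 2 + (-1637 - 1*4429) = 2 + (-1637 - 4429) = 2 - 6066 = -6064)
f = 26951
X = 6681 (X = (15734 - 2989) - 6064 = 12745 - 6064 = 6681)
X - f = 6681 - 1*26951 = 6681 - 26951 = -20270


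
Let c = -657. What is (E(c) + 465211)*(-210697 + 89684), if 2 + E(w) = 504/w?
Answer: -4109625803613/73 ≈ -5.6296e+10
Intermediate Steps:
E(w) = -2 + 504/w
(E(c) + 465211)*(-210697 + 89684) = ((-2 + 504/(-657)) + 465211)*(-210697 + 89684) = ((-2 + 504*(-1/657)) + 465211)*(-121013) = ((-2 - 56/73) + 465211)*(-121013) = (-202/73 + 465211)*(-121013) = (33960201/73)*(-121013) = -4109625803613/73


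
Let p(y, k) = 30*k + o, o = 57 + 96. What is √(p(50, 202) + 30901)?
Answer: √37114 ≈ 192.65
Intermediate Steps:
o = 153
p(y, k) = 153 + 30*k (p(y, k) = 30*k + 153 = 153 + 30*k)
√(p(50, 202) + 30901) = √((153 + 30*202) + 30901) = √((153 + 6060) + 30901) = √(6213 + 30901) = √37114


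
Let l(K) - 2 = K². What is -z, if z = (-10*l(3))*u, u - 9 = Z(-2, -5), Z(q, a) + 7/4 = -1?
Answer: 1375/2 ≈ 687.50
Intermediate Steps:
Z(q, a) = -11/4 (Z(q, a) = -7/4 - 1 = -11/4)
u = 25/4 (u = 9 - 11/4 = 25/4 ≈ 6.2500)
l(K) = 2 + K²
z = -1375/2 (z = -10*(2 + 3²)*(25/4) = -10*(2 + 9)*(25/4) = -10*11*(25/4) = -110*25/4 = -1375/2 ≈ -687.50)
-z = -1*(-1375/2) = 1375/2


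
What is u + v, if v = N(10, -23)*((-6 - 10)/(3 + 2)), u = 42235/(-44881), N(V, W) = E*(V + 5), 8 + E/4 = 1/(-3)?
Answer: 71767365/44881 ≈ 1599.1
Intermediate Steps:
E = -100/3 (E = -32 + 4/(-3) = -32 + 4*(-⅓) = -32 - 4/3 = -100/3 ≈ -33.333)
N(V, W) = -500/3 - 100*V/3 (N(V, W) = -100*(V + 5)/3 = -100*(5 + V)/3 = -500/3 - 100*V/3)
u = -42235/44881 (u = 42235*(-1/44881) = -42235/44881 ≈ -0.94104)
v = 1600 (v = (-500/3 - 100/3*10)*((-6 - 10)/(3 + 2)) = (-500/3 - 1000/3)*(-16/5) = -(-8000)/5 = -500*(-16/5) = 1600)
u + v = -42235/44881 + 1600 = 71767365/44881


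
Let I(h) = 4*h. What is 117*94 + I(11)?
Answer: 11042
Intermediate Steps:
117*94 + I(11) = 117*94 + 4*11 = 10998 + 44 = 11042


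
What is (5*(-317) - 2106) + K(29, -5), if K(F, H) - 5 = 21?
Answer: -3665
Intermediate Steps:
K(F, H) = 26 (K(F, H) = 5 + 21 = 26)
(5*(-317) - 2106) + K(29, -5) = (5*(-317) - 2106) + 26 = (-1585 - 2106) + 26 = -3691 + 26 = -3665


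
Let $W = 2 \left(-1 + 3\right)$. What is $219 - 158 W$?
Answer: $-413$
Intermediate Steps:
$W = 4$ ($W = 2 \cdot 2 = 4$)
$219 - 158 W = 219 - 632 = -413$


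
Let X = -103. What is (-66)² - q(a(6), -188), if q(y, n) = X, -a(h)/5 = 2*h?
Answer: 4459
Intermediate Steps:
a(h) = -10*h
q(y, n) = -103
(-66)² - q(a(6), -188) = (-66)² - 1*(-103) = 4356 + 103 = 4459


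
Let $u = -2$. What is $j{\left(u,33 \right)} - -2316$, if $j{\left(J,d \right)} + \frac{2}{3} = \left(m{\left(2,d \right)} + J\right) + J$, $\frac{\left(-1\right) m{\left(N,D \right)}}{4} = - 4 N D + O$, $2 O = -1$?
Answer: $\frac{10108}{3} \approx 3369.3$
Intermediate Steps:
$O = - \frac{1}{2}$ ($O = \frac{1}{2} \left(-1\right) = - \frac{1}{2} \approx -0.5$)
$m{\left(N,D \right)} = 2 + 16 D N$ ($m{\left(N,D \right)} = - 4 \left(- 4 N D - \frac{1}{2}\right) = - 4 \left(- 4 D N - \frac{1}{2}\right) = - 4 \left(- \frac{1}{2} - 4 D N\right) = 2 + 16 D N$)
$j{\left(J,d \right)} = \frac{4}{3} + 2 J + 32 d$ ($j{\left(J,d \right)} = - \frac{2}{3} + \left(\left(\left(2 + 16 d 2\right) + J\right) + J\right) = - \frac{2}{3} + \left(\left(\left(2 + 32 d\right) + J\right) + J\right) = - \frac{2}{3} + \left(\left(2 + J + 32 d\right) + J\right) = - \frac{2}{3} + \left(2 + 2 J + 32 d\right) = \frac{4}{3} + 2 J + 32 d$)
$j{\left(u,33 \right)} - -2316 = \left(\frac{4}{3} + 2 \left(-2\right) + 32 \cdot 33\right) - -2316 = \left(\frac{4}{3} - 4 + 1056\right) + 2316 = \frac{3160}{3} + 2316 = \frac{10108}{3}$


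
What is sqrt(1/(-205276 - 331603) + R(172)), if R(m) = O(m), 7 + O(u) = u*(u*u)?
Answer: sqrt(1466687453966613802)/536879 ≈ 2255.8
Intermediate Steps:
O(u) = -7 + u**3 (O(u) = -7 + u*(u*u) = -7 + u*u**2 = -7 + u**3)
R(m) = -7 + m**3
sqrt(1/(-205276 - 331603) + R(172)) = sqrt(1/(-205276 - 331603) + (-7 + 172**3)) = sqrt(1/(-536879) + (-7 + 5088448)) = sqrt(-1/536879 + 5088441) = sqrt(2731877115638/536879) = sqrt(1466687453966613802)/536879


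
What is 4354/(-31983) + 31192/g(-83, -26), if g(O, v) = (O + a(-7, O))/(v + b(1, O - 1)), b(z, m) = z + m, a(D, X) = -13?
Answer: 215752935/6092 ≈ 35416.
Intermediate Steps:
b(z, m) = m + z
g(O, v) = (-13 + O)/(O + v) (g(O, v) = (O - 13)/(v + ((O - 1) + 1)) = (-13 + O)/(v + ((-1 + O) + 1)) = (-13 + O)/(v + O) = (-13 + O)/(O + v))
4354/(-31983) + 31192/g(-83, -26) = 4354/(-31983) + 31192/(((-13 - 83)/(-83 - 26))) = 4354*(-1/31983) + 31192/((-96/(-109))) = -622/4569 + 31192/((-1/109*(-96))) = -622/4569 + 31192/(96/109) = -622/4569 + 31192*(109/96) = -622/4569 + 424991/12 = 215752935/6092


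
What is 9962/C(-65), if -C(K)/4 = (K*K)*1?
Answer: -4981/8450 ≈ -0.58947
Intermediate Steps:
C(K) = -4*K² (C(K) = -4*K*K = -4*K²)
9962/C(-65) = 9962/((-4*(-65)²)) = 9962/((-4*4225)) = 9962/(-16900) = 9962*(-1/16900) = -4981/8450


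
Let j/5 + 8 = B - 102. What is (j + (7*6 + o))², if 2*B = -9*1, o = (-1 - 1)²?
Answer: 1108809/4 ≈ 2.7720e+5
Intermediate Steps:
o = 4 (o = (-2)² = 4)
B = -9/2 (B = (-9*1)/2 = (½)*(-9) = -9/2 ≈ -4.5000)
j = -1145/2 (j = -40 + 5*(-9/2 - 102) = -40 + 5*(-213/2) = -40 - 1065/2 = -1145/2 ≈ -572.50)
(j + (7*6 + o))² = (-1145/2 + (7*6 + 4))² = (-1145/2 + (42 + 4))² = (-1145/2 + 46)² = (-1053/2)² = 1108809/4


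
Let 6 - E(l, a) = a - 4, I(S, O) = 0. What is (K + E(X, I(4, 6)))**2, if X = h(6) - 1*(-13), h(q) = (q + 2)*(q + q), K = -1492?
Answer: 2196324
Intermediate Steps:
h(q) = 2*q*(2 + q) (h(q) = (2 + q)*(2*q) = 2*q*(2 + q))
X = 109 (X = 2*6*(2 + 6) - 1*(-13) = 2*6*8 + 13 = 96 + 13 = 109)
E(l, a) = 10 - a (E(l, a) = 6 - (a - 4) = 6 - (-4 + a) = 6 + (4 - a) = 10 - a)
(K + E(X, I(4, 6)))**2 = (-1492 + (10 - 1*0))**2 = (-1492 + (10 + 0))**2 = (-1492 + 10)**2 = (-1482)**2 = 2196324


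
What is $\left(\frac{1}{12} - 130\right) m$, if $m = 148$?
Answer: $- \frac{57683}{3} \approx -19228.0$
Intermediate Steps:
$\left(\frac{1}{12} - 130\right) m = \left(\frac{1}{12} - 130\right) 148 = \left(- \frac{1559}{12}\right) 148 = - \frac{57683}{3}$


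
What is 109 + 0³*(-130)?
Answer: 109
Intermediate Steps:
109 + 0³*(-130) = 109 + 0*(-130) = 109 + 0 = 109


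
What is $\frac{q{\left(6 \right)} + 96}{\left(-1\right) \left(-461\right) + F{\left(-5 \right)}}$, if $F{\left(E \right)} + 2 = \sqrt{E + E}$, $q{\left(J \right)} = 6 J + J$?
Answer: $\frac{63342}{210691} - \frac{138 i \sqrt{10}}{210691} \approx 0.30064 - 0.0020713 i$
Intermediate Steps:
$q{\left(J \right)} = 7 J$
$F{\left(E \right)} = -2 + \sqrt{2} \sqrt{E}$ ($F{\left(E \right)} = -2 + \sqrt{E + E} = -2 + \sqrt{2 E} = -2 + \sqrt{2} \sqrt{E}$)
$\frac{q{\left(6 \right)} + 96}{\left(-1\right) \left(-461\right) + F{\left(-5 \right)}} = \frac{7 \cdot 6 + 96}{\left(-1\right) \left(-461\right) - \left(2 - \sqrt{2} \sqrt{-5}\right)} = \frac{42 + 96}{461 - \left(2 - \sqrt{2} i \sqrt{5}\right)} = \frac{138}{461 - \left(2 - i \sqrt{10}\right)} = \frac{138}{459 + i \sqrt{10}}$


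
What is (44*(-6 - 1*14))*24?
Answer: -21120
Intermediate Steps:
(44*(-6 - 1*14))*24 = (44*(-6 - 14))*24 = (44*(-20))*24 = -880*24 = -21120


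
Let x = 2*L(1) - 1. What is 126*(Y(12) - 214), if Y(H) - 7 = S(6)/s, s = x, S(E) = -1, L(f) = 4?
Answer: -26100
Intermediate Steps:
x = 7 (x = 2*4 - 1 = 8 - 1 = 7)
s = 7
Y(H) = 48/7 (Y(H) = 7 - 1/7 = 7 - 1*⅐ = 7 - ⅐ = 48/7)
126*(Y(12) - 214) = 126*(48/7 - 214) = 126*(-1450/7) = -26100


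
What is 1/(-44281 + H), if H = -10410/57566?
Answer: -28783/1274545228 ≈ -2.2583e-5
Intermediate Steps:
H = -5205/28783 (H = -10410*1/57566 = -5205/28783 ≈ -0.18084)
1/(-44281 + H) = 1/(-44281 - 5205/28783) = 1/(-1274545228/28783) = -28783/1274545228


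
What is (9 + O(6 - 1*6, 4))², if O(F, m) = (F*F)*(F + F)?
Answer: 81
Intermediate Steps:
O(F, m) = 2*F³ (O(F, m) = F²*(2*F) = 2*F³)
(9 + O(6 - 1*6, 4))² = (9 + 2*(6 - 1*6)³)² = (9 + 2*(6 - 6)³)² = (9 + 2*0³)² = (9 + 2*0)² = (9 + 0)² = 9² = 81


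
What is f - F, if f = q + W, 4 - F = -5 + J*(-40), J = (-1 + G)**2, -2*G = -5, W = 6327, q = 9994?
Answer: 16222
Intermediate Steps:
G = 5/2 (G = -1/2*(-5) = 5/2 ≈ 2.5000)
J = 9/4 (J = (-1 + 5/2)**2 = (3/2)**2 = 9/4 ≈ 2.2500)
F = 99 (F = 4 - (-5 + (9/4)*(-40)) = 4 - (-5 - 90) = 4 - 1*(-95) = 4 + 95 = 99)
f = 16321 (f = 9994 + 6327 = 16321)
f - F = 16321 - 1*99 = 16321 - 99 = 16222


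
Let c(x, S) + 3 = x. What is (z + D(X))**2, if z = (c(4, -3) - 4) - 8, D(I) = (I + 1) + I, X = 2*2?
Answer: 4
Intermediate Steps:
c(x, S) = -3 + x
X = 4
D(I) = 1 + 2*I (D(I) = (1 + I) + I = 1 + 2*I)
z = -11 (z = ((-3 + 4) - 4) - 8 = (1 - 4) - 8 = -3 - 8 = -11)
(z + D(X))**2 = (-11 + (1 + 2*4))**2 = (-11 + (1 + 8))**2 = (-11 + 9)**2 = (-2)**2 = 4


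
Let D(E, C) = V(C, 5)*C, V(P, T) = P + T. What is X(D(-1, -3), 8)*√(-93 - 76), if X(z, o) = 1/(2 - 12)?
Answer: -13*I/10 ≈ -1.3*I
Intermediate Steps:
D(E, C) = C*(5 + C) (D(E, C) = (C + 5)*C = (5 + C)*C = C*(5 + C))
X(z, o) = -⅒ (X(z, o) = 1/(-10) = -⅒)
X(D(-1, -3), 8)*√(-93 - 76) = -√(-93 - 76)/10 = -13*I/10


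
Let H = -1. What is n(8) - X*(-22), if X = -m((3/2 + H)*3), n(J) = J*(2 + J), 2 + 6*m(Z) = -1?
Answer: 91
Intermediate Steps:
m(Z) = -½ (m(Z) = -⅓ + (⅙)*(-1) = -⅓ - ⅙ = -½)
X = ½ (X = -1*(-½) = ½ ≈ 0.50000)
n(8) - X*(-22) = 8*(2 + 8) - (-22)/2 = 8*10 - 1*(-11) = 80 + 11 = 91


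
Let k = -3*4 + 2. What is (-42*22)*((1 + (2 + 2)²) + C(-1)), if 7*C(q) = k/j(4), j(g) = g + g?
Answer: -15543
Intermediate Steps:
k = -10 (k = -12 + 2 = -10)
j(g) = 2*g
C(q) = -5/28 (C(q) = (-10/(2*4))/7 = (-10/8)/7 = (-10*⅛)/7 = (⅐)*(-5/4) = -5/28)
(-42*22)*((1 + (2 + 2)²) + C(-1)) = (-42*22)*((1 + (2 + 2)²) - 5/28) = -924*((1 + 4²) - 5/28) = -924*((1 + 16) - 5/28) = -924*(17 - 5/28) = -924*471/28 = -15543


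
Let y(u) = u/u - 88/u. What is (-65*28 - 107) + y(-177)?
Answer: -340814/177 ≈ -1925.5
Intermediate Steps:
y(u) = 1 - 88/u
(-65*28 - 107) + y(-177) = (-65*28 - 107) + (-88 - 177)/(-177) = (-1820 - 107) - 1/177*(-265) = -1927 + 265/177 = -340814/177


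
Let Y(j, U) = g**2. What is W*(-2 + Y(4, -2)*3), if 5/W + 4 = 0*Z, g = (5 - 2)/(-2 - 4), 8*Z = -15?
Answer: 25/16 ≈ 1.5625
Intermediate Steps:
Z = -15/8 (Z = (1/8)*(-15) = -15/8 ≈ -1.8750)
g = -1/2 (g = 3/(-6) = 3*(-1/6) = -1/2 ≈ -0.50000)
Y(j, U) = 1/4 (Y(j, U) = (-1/2)**2 = 1/4)
W = -5/4 (W = 5/(-4 + 0*(-15/8)) = 5/(-4 + 0) = 5/(-4) = 5*(-1/4) = -5/4 ≈ -1.2500)
W*(-2 + Y(4, -2)*3) = -5*(-2 + (1/4)*3)/4 = -5*(-2 + 3/4)/4 = -5/4*(-5/4) = 25/16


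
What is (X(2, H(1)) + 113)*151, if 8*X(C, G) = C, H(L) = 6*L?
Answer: 68403/4 ≈ 17101.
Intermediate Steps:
X(C, G) = C/8
(X(2, H(1)) + 113)*151 = ((⅛)*2 + 113)*151 = (¼ + 113)*151 = (453/4)*151 = 68403/4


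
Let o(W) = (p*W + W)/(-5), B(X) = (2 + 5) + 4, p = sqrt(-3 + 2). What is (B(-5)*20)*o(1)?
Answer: -44 - 44*I ≈ -44.0 - 44.0*I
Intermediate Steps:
p = I (p = sqrt(-1) = I ≈ 1.0*I)
B(X) = 11 (B(X) = 7 + 4 = 11)
o(W) = -W/5 - I*W/5 (o(W) = (I*W + W)/(-5) = (W + I*W)*(-1/5) = -W/5 - I*W/5)
(B(-5)*20)*o(1) = (11*20)*(-1/5*1*(1 + I)) = 220*(-1/5 - I/5) = -44 - 44*I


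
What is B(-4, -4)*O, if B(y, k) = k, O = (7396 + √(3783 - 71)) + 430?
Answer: -31304 - 32*√58 ≈ -31548.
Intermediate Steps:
O = 7826 + 8*√58 (O = (7396 + √3712) + 430 = (7396 + 8*√58) + 430 = 7826 + 8*√58 ≈ 7886.9)
B(-4, -4)*O = -4*(7826 + 8*√58) = -31304 - 32*√58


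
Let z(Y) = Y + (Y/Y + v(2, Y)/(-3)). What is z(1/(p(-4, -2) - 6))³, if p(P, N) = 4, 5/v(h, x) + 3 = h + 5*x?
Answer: 68921/74088 ≈ 0.93026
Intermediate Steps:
v(h, x) = 5/(-3 + h + 5*x) (v(h, x) = 5/(-3 + (h + 5*x)) = 5/(-3 + h + 5*x))
z(Y) = 1 + Y - 5/(3*(-1 + 5*Y)) (z(Y) = Y + (Y/Y + (5/(-3 + 2 + 5*Y))/(-3)) = Y + (1 + (5/(-1 + 5*Y))*(-⅓)) = Y + (1 - 5/(3*(-1 + 5*Y))) = 1 + Y - 5/(3*(-1 + 5*Y)))
z(1/(p(-4, -2) - 6))³ = ((-8 + 12/(4 - 6) + 15*(1/(4 - 6))²)/(3*(-1 + 5/(4 - 6))))³ = ((-8 + 12/(-2) + 15*(1/(-2))²)/(3*(-1 + 5/(-2))))³ = ((-8 + 12*(-½) + 15*(-½)²)/(3*(-1 + 5*(-½))))³ = ((-8 - 6 + 15*(¼))/(3*(-1 - 5/2)))³ = ((-8 - 6 + 15/4)/(3*(-7/2)))³ = ((⅓)*(-2/7)*(-41/4))³ = (41/42)³ = 68921/74088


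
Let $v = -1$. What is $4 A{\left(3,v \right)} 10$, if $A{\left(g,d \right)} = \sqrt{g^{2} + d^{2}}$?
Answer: $40 \sqrt{10} \approx 126.49$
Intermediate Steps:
$A{\left(g,d \right)} = \sqrt{d^{2} + g^{2}}$
$4 A{\left(3,v \right)} 10 = 4 \sqrt{\left(-1\right)^{2} + 3^{2}} \cdot 10 = 4 \sqrt{1 + 9} \cdot 10 = 4 \sqrt{10} \cdot 10 = 40 \sqrt{10}$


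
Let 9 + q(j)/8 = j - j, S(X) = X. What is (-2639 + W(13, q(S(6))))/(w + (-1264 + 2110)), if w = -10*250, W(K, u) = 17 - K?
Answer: 2635/1654 ≈ 1.5931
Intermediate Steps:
q(j) = -72 (q(j) = -72 + 8*(j - j) = -72 + 8*0 = -72 + 0 = -72)
w = -2500
(-2639 + W(13, q(S(6))))/(w + (-1264 + 2110)) = (-2639 + (17 - 1*13))/(-2500 + (-1264 + 2110)) = (-2639 + (17 - 13))/(-2500 + 846) = (-2639 + 4)/(-1654) = -2635*(-1/1654) = 2635/1654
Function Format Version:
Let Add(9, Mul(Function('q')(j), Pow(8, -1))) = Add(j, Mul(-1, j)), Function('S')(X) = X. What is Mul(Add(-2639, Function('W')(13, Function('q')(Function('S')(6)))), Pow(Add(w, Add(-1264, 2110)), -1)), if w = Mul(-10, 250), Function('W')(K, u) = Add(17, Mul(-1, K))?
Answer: Rational(2635, 1654) ≈ 1.5931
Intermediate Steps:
Function('q')(j) = -72 (Function('q')(j) = Add(-72, Mul(8, Add(j, Mul(-1, j)))) = Add(-72, Mul(8, 0)) = Add(-72, 0) = -72)
w = -2500
Mul(Add(-2639, Function('W')(13, Function('q')(Function('S')(6)))), Pow(Add(w, Add(-1264, 2110)), -1)) = Mul(Add(-2639, Add(17, Mul(-1, 13))), Pow(Add(-2500, Add(-1264, 2110)), -1)) = Mul(Add(-2639, Add(17, -13)), Pow(Add(-2500, 846), -1)) = Mul(Add(-2639, 4), Pow(-1654, -1)) = Mul(-2635, Rational(-1, 1654)) = Rational(2635, 1654)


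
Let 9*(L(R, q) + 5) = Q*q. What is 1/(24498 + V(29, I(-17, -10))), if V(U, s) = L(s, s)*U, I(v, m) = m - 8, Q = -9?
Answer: 1/24875 ≈ 4.0201e-5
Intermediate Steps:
L(R, q) = -5 - q (L(R, q) = -5 + (-9*q)/9 = -5 - q)
I(v, m) = -8 + m
V(U, s) = U*(-5 - s) (V(U, s) = (-5 - s)*U = U*(-5 - s))
1/(24498 + V(29, I(-17, -10))) = 1/(24498 - 1*29*(5 + (-8 - 10))) = 1/(24498 - 1*29*(5 - 18)) = 1/(24498 - 1*29*(-13)) = 1/(24498 + 377) = 1/24875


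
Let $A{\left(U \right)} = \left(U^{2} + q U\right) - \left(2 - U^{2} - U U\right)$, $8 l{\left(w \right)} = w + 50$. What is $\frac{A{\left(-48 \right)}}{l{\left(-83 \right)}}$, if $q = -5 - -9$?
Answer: $- \frac{53744}{33} \approx -1628.6$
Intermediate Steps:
$q = 4$ ($q = -5 + 9 = 4$)
$l{\left(w \right)} = \frac{25}{4} + \frac{w}{8}$ ($l{\left(w \right)} = \frac{w + 50}{8} = \frac{50 + w}{8} = \frac{25}{4} + \frac{w}{8}$)
$A{\left(U \right)} = -2 + 3 U^{2} + 4 U$ ($A{\left(U \right)} = \left(U^{2} + 4 U\right) - \left(2 - U^{2} - U U\right) = \left(U^{2} + 4 U\right) + \left(\left(U^{2} + U^{2}\right) - 2\right) = \left(U^{2} + 4 U\right) + \left(2 U^{2} - 2\right) = \left(U^{2} + 4 U\right) + \left(-2 + 2 U^{2}\right) = -2 + 3 U^{2} + 4 U$)
$\frac{A{\left(-48 \right)}}{l{\left(-83 \right)}} = \frac{-2 + 3 \left(-48\right)^{2} + 4 \left(-48\right)}{\frac{25}{4} + \frac{1}{8} \left(-83\right)} = \frac{-2 + 3 \cdot 2304 - 192}{\frac{25}{4} - \frac{83}{8}} = \frac{-2 + 6912 - 192}{- \frac{33}{8}} = 6718 \left(- \frac{8}{33}\right) = - \frac{53744}{33}$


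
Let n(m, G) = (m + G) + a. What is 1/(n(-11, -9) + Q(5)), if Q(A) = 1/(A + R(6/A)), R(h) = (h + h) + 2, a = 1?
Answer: -47/888 ≈ -0.052928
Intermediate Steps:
n(m, G) = 1 + G + m (n(m, G) = (m + G) + 1 = (G + m) + 1 = 1 + G + m)
R(h) = 2 + 2*h (R(h) = 2*h + 2 = 2 + 2*h)
Q(A) = 1/(2 + A + 12/A) (Q(A) = 1/(A + (2 + 2*(6/A))) = 1/(A + (2 + 12/A)) = 1/(2 + A + 12/A))
1/(n(-11, -9) + Q(5)) = 1/((1 - 9 - 11) + 5/(12 + 5² + 2*5)) = 1/(-19 + 5/(12 + 25 + 10)) = 1/(-19 + 5/47) = 1/(-888/47) = -47/888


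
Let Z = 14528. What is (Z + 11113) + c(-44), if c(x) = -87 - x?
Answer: 25598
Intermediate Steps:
(Z + 11113) + c(-44) = (14528 + 11113) + (-87 - 1*(-44)) = 25641 + (-87 + 44) = 25641 - 43 = 25598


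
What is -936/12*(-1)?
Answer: 78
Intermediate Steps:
-936/12*(-1) = -24*13/4*(-1) = -78*(-1) = 78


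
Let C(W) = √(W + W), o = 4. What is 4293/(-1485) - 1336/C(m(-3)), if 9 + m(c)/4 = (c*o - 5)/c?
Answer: -159/55 + 334*I*√15/5 ≈ -2.8909 + 258.72*I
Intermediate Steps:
m(c) = -36 + 4*(-5 + 4*c)/c (m(c) = -36 + 4*((c*4 - 5)/c) = -36 + 4*((4*c - 5)/c) = -36 + 4*((-5 + 4*c)/c) = -36 + 4*(-5 + 4*c)/c)
C(W) = √2*√W (C(W) = √(2*W) = √2*√W)
4293/(-1485) - 1336/C(m(-3)) = 4293/(-1485) - 1336*√2/(2*√(-20 - 20/(-3))) = 4293*(-1/1485) - 1336*√2/(2*√(-20 - 20*(-⅓))) = -159/55 - 1336*√2/(2*√(-20 + 20/3)) = -159/55 - 1336*(-I*√15/20) = -159/55 - (-334)*I*√15/5 = -159/55 + 334*I*√15/5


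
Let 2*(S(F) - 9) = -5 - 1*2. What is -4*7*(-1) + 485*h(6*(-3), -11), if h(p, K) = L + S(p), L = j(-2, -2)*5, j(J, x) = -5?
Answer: -18859/2 ≈ -9429.5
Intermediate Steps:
L = -25 (L = -5*5 = -25)
S(F) = 11/2 (S(F) = 9 + (-5 - 1*2)/2 = 9 + (-5 - 2)/2 = 9 + (½)*(-7) = 9 - 7/2 = 11/2)
h(p, K) = -39/2 (h(p, K) = -25 + 11/2 = -39/2)
-4*7*(-1) + 485*h(6*(-3), -11) = -4*7*(-1) + 485*(-39/2) = -28*(-1) - 18915/2 = 28 - 18915/2 = -18859/2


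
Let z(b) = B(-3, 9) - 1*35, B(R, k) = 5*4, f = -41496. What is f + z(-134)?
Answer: -41511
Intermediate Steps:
B(R, k) = 20
z(b) = -15 (z(b) = 20 - 1*35 = 20 - 35 = -15)
f + z(-134) = -41496 - 15 = -41511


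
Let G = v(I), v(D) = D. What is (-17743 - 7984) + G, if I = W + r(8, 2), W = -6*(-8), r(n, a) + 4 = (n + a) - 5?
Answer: -25678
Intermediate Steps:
r(n, a) = -9 + a + n (r(n, a) = -4 + ((n + a) - 5) = -4 + ((a + n) - 5) = -4 + (-5 + a + n) = -9 + a + n)
W = 48 (W = -1*(-48) = 48)
I = 49 (I = 48 + (-9 + 2 + 8) = 48 + 1 = 49)
G = 49
(-17743 - 7984) + G = (-17743 - 7984) + 49 = -25727 + 49 = -25678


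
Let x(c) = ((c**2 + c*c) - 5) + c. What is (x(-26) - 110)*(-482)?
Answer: -583702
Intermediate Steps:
x(c) = -5 + c + 2*c**2 (x(c) = ((c**2 + c**2) - 5) + c = (2*c**2 - 5) + c = (-5 + 2*c**2) + c = -5 + c + 2*c**2)
(x(-26) - 110)*(-482) = ((-5 - 26 + 2*(-26)**2) - 110)*(-482) = ((-5 - 26 + 2*676) - 110)*(-482) = ((-5 - 26 + 1352) - 110)*(-482) = (1321 - 110)*(-482) = 1211*(-482) = -583702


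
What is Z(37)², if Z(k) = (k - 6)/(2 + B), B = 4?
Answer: 961/36 ≈ 26.694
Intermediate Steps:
Z(k) = -1 + k/6 (Z(k) = (k - 6)/(2 + 4) = (-6 + k)/6 = (-6 + k)*(⅙) = -1 + k/6)
Z(37)² = (-1 + (⅙)*37)² = (-1 + 37/6)² = (31/6)² = 961/36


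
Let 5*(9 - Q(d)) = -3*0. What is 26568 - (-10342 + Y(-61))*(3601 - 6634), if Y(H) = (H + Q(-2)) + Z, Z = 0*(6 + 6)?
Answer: -31498434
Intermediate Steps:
Q(d) = 9 (Q(d) = 9 - (-3)*0/5 = 9 - ⅕*0 = 9 + 0 = 9)
Z = 0 (Z = 0*12 = 0)
Y(H) = 9 + H (Y(H) = (H + 9) + 0 = (9 + H) + 0 = 9 + H)
26568 - (-10342 + Y(-61))*(3601 - 6634) = 26568 - (-10342 + (9 - 61))*(3601 - 6634) = 26568 - (-10342 - 52)*(-3033) = 26568 - (-10394)*(-3033) = 26568 - 1*31525002 = 26568 - 31525002 = -31498434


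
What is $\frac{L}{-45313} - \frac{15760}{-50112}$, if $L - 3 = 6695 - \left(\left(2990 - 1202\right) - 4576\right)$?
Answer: $\frac{14923153}{141920316} \approx 0.10515$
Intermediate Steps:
$L = 9486$ ($L = 3 + \left(6695 - \left(\left(2990 - 1202\right) - 4576\right)\right) = 3 + \left(6695 - \left(1788 - 4576\right)\right) = 3 + \left(6695 - -2788\right) = 3 + \left(6695 + 2788\right) = 3 + 9483 = 9486$)
$\frac{L}{-45313} - \frac{15760}{-50112} = \frac{9486}{-45313} - \frac{15760}{-50112} = 9486 \left(- \frac{1}{45313}\right) - - \frac{985}{3132} = - \frac{9486}{45313} + \frac{985}{3132} = \frac{14923153}{141920316}$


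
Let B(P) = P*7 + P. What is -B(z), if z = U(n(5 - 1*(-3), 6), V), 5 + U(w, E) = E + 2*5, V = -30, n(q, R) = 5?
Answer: 200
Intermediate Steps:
U(w, E) = 5 + E (U(w, E) = -5 + (E + 2*5) = -5 + (E + 10) = -5 + (10 + E) = 5 + E)
z = -25 (z = 5 - 30 = -25)
B(P) = 8*P (B(P) = 7*P + P = 8*P)
-B(z) = -8*(-25) = -1*(-200) = 200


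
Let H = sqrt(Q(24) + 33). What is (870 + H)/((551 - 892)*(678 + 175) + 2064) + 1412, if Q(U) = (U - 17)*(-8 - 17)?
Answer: 407797438/288809 - I*sqrt(142)/288809 ≈ 1412.0 - 4.126e-5*I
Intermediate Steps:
Q(U) = 425 - 25*U (Q(U) = (-17 + U)*(-25) = 425 - 25*U)
H = I*sqrt(142) (H = sqrt((425 - 25*24) + 33) = sqrt((425 - 600) + 33) = sqrt(-175 + 33) = sqrt(-142) = I*sqrt(142) ≈ 11.916*I)
(870 + H)/((551 - 892)*(678 + 175) + 2064) + 1412 = (870 + I*sqrt(142))/((551 - 892)*(678 + 175) + 2064) + 1412 = (870 + I*sqrt(142))/(-341*853 + 2064) + 1412 = (870 + I*sqrt(142))/(-290873 + 2064) + 1412 = (870 + I*sqrt(142))/(-288809) + 1412 = (870 + I*sqrt(142))*(-1/288809) + 1412 = (-870/288809 - I*sqrt(142)/288809) + 1412 = 407797438/288809 - I*sqrt(142)/288809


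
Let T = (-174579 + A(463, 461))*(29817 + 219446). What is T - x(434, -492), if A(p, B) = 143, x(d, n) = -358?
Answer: -43480440310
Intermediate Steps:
T = -43480440668 (T = (-174579 + 143)*(29817 + 219446) = -174436*249263 = -43480440668)
T - x(434, -492) = -43480440668 - 1*(-358) = -43480440668 + 358 = -43480440310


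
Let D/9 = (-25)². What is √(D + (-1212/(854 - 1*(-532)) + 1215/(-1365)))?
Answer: 28*√1320033/429 ≈ 74.988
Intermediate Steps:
D = 5625 (D = 9*(-25)² = 9*625 = 5625)
√(D + (-1212/(854 - 1*(-532)) + 1215/(-1365))) = √(5625 + (-1212/(854 - 1*(-532)) + 1215/(-1365))) = √(5625 + (-1212/(854 + 532) + 1215*(-1/1365))) = √(5625 + (-1212/1386 - 81/91)) = √(5625 + (-1212*1/1386 - 81/91)) = √(5625 + (-202/231 - 81/91)) = √(5625 - 757/429) = √(2412368/429) = 28*√1320033/429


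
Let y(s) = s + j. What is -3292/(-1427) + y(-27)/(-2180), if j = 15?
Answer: 1798421/777715 ≈ 2.3124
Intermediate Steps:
y(s) = 15 + s (y(s) = s + 15 = 15 + s)
-3292/(-1427) + y(-27)/(-2180) = -3292/(-1427) + (15 - 27)/(-2180) = -3292*(-1/1427) - 12*(-1/2180) = 3292/1427 + 3/545 = 1798421/777715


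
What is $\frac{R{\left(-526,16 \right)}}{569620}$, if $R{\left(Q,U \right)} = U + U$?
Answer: $\frac{8}{142405} \approx 5.6178 \cdot 10^{-5}$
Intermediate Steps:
$R{\left(Q,U \right)} = 2 U$
$\frac{R{\left(-526,16 \right)}}{569620} = \frac{2 \cdot 16}{569620} = 32 \cdot \frac{1}{569620} = \frac{8}{142405}$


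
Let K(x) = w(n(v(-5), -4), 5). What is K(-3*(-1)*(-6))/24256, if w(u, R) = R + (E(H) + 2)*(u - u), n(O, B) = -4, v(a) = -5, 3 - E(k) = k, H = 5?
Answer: 5/24256 ≈ 0.00020613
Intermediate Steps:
E(k) = 3 - k
w(u, R) = R (w(u, R) = R + ((3 - 1*5) + 2)*(u - u) = R + ((3 - 5) + 2)*0 = R + (-2 + 2)*0 = R + 0*0 = R + 0 = R)
K(x) = 5
K(-3*(-1)*(-6))/24256 = 5/24256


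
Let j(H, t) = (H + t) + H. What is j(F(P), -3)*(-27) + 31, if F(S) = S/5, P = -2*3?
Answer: 884/5 ≈ 176.80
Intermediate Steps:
P = -6
F(S) = S/5 (F(S) = S*(1/5) = S/5)
j(H, t) = t + 2*H
j(F(P), -3)*(-27) + 31 = (-3 + 2*((1/5)*(-6)))*(-27) + 31 = (-3 + 2*(-6/5))*(-27) + 31 = (-3 - 12/5)*(-27) + 31 = -27/5*(-27) + 31 = 729/5 + 31 = 884/5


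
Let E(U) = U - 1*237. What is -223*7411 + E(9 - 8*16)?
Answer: -1653009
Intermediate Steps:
E(U) = -237 + U (E(U) = U - 237 = -237 + U)
-223*7411 + E(9 - 8*16) = -223*7411 + (-237 + (9 - 8*16)) = -1652653 + (-237 + (9 - 128)) = -1652653 + (-237 - 119) = -1652653 - 356 = -1653009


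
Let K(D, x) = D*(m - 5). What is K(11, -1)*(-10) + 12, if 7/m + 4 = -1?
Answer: 716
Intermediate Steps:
m = -7/5 (m = 7/(-4 - 1) = 7/(-5) = 7*(-⅕) = -7/5 ≈ -1.4000)
K(D, x) = -32*D/5 (K(D, x) = D*(-7/5 - 5) = D*(-32/5) = -32*D/5)
K(11, -1)*(-10) + 12 = -32/5*11*(-10) + 12 = -352/5*(-10) + 12 = 704 + 12 = 716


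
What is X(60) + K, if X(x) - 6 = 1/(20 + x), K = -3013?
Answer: -240559/80 ≈ -3007.0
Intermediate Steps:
X(x) = 6 + 1/(20 + x)
X(60) + K = (121 + 6*60)/(20 + 60) - 3013 = (121 + 360)/80 - 3013 = (1/80)*481 - 3013 = 481/80 - 3013 = -240559/80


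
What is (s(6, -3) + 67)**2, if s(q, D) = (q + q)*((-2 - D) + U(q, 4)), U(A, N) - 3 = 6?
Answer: 34969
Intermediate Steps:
U(A, N) = 9 (U(A, N) = 3 + 6 = 9)
s(q, D) = 2*q*(7 - D) (s(q, D) = (q + q)*((-2 - D) + 9) = (2*q)*(7 - D) = 2*q*(7 - D))
(s(6, -3) + 67)**2 = (2*6*(7 - 1*(-3)) + 67)**2 = (2*6*(7 + 3) + 67)**2 = (2*6*10 + 67)**2 = (120 + 67)**2 = 187**2 = 34969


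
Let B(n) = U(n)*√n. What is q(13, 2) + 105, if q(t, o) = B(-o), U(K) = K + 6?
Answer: 105 + 4*I*√2 ≈ 105.0 + 5.6569*I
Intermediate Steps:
U(K) = 6 + K
B(n) = √n*(6 + n) (B(n) = (6 + n)*√n = √n*(6 + n))
q(t, o) = √(-o)*(6 - o)
q(13, 2) + 105 = √(-1*2)*(6 - 1*2) + 105 = √(-2)*(6 - 2) + 105 = (I*√2)*4 + 105 = 4*I*√2 + 105 = 105 + 4*I*√2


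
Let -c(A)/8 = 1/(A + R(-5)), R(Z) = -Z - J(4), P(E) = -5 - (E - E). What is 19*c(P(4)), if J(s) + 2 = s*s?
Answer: 76/7 ≈ 10.857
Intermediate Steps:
J(s) = -2 + s² (J(s) = -2 + s*s = -2 + s²)
P(E) = -5 (P(E) = -5 - 1*0 = -5 + 0 = -5)
R(Z) = -14 - Z (R(Z) = -Z - (-2 + 4²) = -Z - (-2 + 16) = -Z - 1*14 = -Z - 14 = -14 - Z)
c(A) = -8/(-9 + A) (c(A) = -8/(A + (-14 - 1*(-5))) = -8/(A + (-14 + 5)) = -8/(A - 9) = -8/(-9 + A))
19*c(P(4)) = 19*(-8/(-9 - 5)) = 19*(-8/(-14)) = 19*(-8*(-1/14)) = 19*(4/7) = 76/7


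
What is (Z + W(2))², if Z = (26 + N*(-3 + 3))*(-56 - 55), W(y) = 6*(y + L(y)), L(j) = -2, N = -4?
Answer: 8328996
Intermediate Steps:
W(y) = -12 + 6*y (W(y) = 6*(y - 2) = 6*(-2 + y) = -12 + 6*y)
Z = -2886 (Z = (26 - 4*(-3 + 3))*(-56 - 55) = (26 - 4*0)*(-111) = (26 + 0)*(-111) = 26*(-111) = -2886)
(Z + W(2))² = (-2886 + (-12 + 6*2))² = (-2886 + (-12 + 12))² = (-2886 + 0)² = (-2886)² = 8328996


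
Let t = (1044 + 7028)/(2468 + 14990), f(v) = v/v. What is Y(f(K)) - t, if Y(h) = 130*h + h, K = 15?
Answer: 1139463/8729 ≈ 130.54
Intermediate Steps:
f(v) = 1
Y(h) = 131*h
t = 4036/8729 (t = 8072/17458 = 8072*(1/17458) = 4036/8729 ≈ 0.46237)
Y(f(K)) - t = 131*1 - 1*4036/8729 = 131 - 4036/8729 = 1139463/8729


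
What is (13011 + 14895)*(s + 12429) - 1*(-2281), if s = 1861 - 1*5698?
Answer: 239770633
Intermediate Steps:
s = -3837 (s = 1861 - 5698 = -3837)
(13011 + 14895)*(s + 12429) - 1*(-2281) = (13011 + 14895)*(-3837 + 12429) - 1*(-2281) = 27906*8592 + 2281 = 239768352 + 2281 = 239770633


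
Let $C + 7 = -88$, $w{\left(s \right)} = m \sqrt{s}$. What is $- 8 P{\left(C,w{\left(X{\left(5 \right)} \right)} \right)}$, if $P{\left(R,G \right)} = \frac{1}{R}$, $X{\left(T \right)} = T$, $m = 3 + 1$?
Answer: $\frac{8}{95} \approx 0.084211$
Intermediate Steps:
$m = 4$
$w{\left(s \right)} = 4 \sqrt{s}$
$C = -95$ ($C = -7 - 88 = -95$)
$- 8 P{\left(C,w{\left(X{\left(5 \right)} \right)} \right)} = - \frac{8}{-95} = \left(-8\right) \left(- \frac{1}{95}\right) = \frac{8}{95}$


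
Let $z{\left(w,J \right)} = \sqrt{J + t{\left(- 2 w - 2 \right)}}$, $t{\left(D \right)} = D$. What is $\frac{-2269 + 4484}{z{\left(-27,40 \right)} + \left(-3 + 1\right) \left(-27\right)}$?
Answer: $\frac{59805}{1412} - \frac{2215 \sqrt{23}}{1412} \approx 34.832$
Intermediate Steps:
$z{\left(w,J \right)} = \sqrt{-2 + J - 2 w}$ ($z{\left(w,J \right)} = \sqrt{J - \left(2 + 2 w\right)} = \sqrt{-2 + J - 2 w}$)
$\frac{-2269 + 4484}{z{\left(-27,40 \right)} + \left(-3 + 1\right) \left(-27\right)} = \frac{-2269 + 4484}{\sqrt{-2 + 40 - -54} + \left(-3 + 1\right) \left(-27\right)} = \frac{2215}{\sqrt{-2 + 40 + 54} - -54} = \frac{2215}{\sqrt{92} + 54} = \frac{2215}{2 \sqrt{23} + 54} = \frac{2215}{54 + 2 \sqrt{23}}$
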